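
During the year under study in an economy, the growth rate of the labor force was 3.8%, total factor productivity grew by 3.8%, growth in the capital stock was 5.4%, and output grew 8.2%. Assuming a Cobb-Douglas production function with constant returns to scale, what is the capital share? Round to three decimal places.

0.375

gY = gA + α·gK + (1−α)·gL, so gY − gA − gL = α(gK − gL).
8.2 − 3.8 − 3.8 = α × (5.4 − 3.8).
0.6 = 1.6 α, so α = 0.375.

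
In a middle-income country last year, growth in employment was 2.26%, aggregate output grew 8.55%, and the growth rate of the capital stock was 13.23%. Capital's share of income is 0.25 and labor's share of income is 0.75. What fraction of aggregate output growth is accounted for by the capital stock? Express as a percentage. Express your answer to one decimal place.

38.7%

The capital stock contributed 0.25 × 13.23 = 3.3075 pp.
Share of growth = 3.3075 / 8.55 × 100 = 38.684%.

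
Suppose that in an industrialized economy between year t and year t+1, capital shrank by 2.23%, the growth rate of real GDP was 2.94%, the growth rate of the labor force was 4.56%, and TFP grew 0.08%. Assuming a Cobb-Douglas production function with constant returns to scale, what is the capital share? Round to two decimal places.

The capital share is 0.25.

gY = gA + α·gK + (1−α)·gL, so gY − gA − gL = α(gK − gL).
2.94 − 0.08 − 4.56 = α × (-2.23 − 4.56).
-1.7 = -6.79 α, so α = 0.2504.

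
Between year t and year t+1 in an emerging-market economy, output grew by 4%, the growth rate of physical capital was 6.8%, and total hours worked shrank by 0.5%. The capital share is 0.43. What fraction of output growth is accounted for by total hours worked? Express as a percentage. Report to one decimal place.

Labor's share = 1 − 0.43 = 0.57.
Total hours worked contributed 0.57 × (-0.5) = -0.285 pp.
Share of growth = -0.285 / 4 × 100 = -7.125%.

-7.1%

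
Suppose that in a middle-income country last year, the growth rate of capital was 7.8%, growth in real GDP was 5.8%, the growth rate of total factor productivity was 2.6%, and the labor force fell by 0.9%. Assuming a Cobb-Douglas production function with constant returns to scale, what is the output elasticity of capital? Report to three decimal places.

0.471

gY = gA + α·gK + (1−α)·gL, so gY − gA − gL = α(gK − gL).
5.8 − 2.6 + 0.9 = α × (7.8 − (-0.9)).
4.1 = 8.7 α, so α = 0.47126.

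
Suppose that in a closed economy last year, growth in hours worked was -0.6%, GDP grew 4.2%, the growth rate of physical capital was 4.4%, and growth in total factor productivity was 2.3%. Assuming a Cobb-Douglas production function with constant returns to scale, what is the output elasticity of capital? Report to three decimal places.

α = 0.500

gY = gA + α·gK + (1−α)·gL, so gY − gA − gL = α(gK − gL).
4.2 − 2.3 + 0.6 = α × (4.4 − (-0.6)).
2.5 = 5 α, so α = 0.5.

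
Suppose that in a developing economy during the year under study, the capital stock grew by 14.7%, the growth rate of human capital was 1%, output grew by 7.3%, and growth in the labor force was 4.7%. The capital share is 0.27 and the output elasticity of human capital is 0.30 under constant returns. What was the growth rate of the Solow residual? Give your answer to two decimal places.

Labor's share = 1 − 0.27 − 0.3 = 0.43.
The capital stock: 0.27 × 14.7 = 3.969 pp.
Human capital: 0.3 × 1 = 0.3 pp.
The labor force: 0.43 × 4.7 = 2.021 pp.
TFP growth = 7.3 − 6.29 = 1.01%.

1.01%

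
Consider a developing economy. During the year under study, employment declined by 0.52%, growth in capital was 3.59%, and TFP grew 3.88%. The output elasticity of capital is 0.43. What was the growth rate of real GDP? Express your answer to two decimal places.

Labor's share = 1 − 0.43 = 0.57.
Capital: 0.43 × 3.59 = 1.5437 pp.
Employment: 0.57 × (-0.52) = -0.2964 pp.
Output growth = 3.88 + 1.2473 = 5.1273%.

5.13%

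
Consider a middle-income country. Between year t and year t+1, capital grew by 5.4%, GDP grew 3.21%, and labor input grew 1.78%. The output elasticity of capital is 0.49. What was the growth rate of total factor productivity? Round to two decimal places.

-0.34%

Labor's share = 1 − 0.49 = 0.51.
Capital: 0.49 × 5.4 = 2.646 pp.
Labor input: 0.51 × 1.78 = 0.9078 pp.
TFP growth = 3.21 − 3.5538 = -0.3438%.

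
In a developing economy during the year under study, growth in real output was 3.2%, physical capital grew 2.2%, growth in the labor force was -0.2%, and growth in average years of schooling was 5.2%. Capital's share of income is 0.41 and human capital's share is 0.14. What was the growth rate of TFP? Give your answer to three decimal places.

TFP grew 1.660%.

Labor's share = 1 − 0.41 − 0.14 = 0.45.
Physical capital: 0.41 × 2.2 = 0.902 pp.
Average years of schooling: 0.14 × 5.2 = 0.728 pp.
The labor force: 0.45 × (-0.2) = -0.09 pp.
TFP growth = 3.2 − 1.54 = 1.66%.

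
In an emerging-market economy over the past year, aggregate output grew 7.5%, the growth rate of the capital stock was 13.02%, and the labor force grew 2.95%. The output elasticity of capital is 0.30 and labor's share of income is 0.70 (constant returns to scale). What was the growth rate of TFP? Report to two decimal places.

Labor's share = 1 − 0.3 = 0.7.
The capital stock: 0.3 × 13.02 = 3.906 pp.
The labor force: 0.7 × 2.95 = 2.065 pp.
TFP growth = 7.5 − 5.971 = 1.529%.

TFP grew 1.53%.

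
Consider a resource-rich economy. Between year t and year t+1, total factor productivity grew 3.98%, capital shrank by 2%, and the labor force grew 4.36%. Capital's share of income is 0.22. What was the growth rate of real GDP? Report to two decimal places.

Real GDP growth was 6.94%.

Labor's share = 1 − 0.22 = 0.78.
Capital: 0.22 × (-2) = -0.44 pp.
The labor force: 0.78 × 4.36 = 3.4008 pp.
Output growth = 3.98 + 2.9608 = 6.9408%.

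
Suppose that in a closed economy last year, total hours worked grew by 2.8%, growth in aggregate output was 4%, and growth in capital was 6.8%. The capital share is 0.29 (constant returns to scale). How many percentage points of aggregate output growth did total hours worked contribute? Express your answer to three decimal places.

Labor's share = 1 − 0.29 = 0.71.
Contribution = share × growth = 0.71 × 2.8 = 1.988 pp.

1.988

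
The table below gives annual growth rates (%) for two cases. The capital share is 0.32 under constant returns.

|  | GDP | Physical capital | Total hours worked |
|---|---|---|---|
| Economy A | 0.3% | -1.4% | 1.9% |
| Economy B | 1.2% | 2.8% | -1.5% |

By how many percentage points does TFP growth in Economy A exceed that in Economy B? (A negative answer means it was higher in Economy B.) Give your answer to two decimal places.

-1.87 percentage points

Labor's share = 1 − 0.32 = 0.68.
Economy A: TFP = 0.3 + 0.448 − 1.292 = -0.544%.
Economy B: TFP = 1.2 − 0.896 + 1.02 = 1.324%.
Difference = -0.544 − (1.324) = -1.868 pp.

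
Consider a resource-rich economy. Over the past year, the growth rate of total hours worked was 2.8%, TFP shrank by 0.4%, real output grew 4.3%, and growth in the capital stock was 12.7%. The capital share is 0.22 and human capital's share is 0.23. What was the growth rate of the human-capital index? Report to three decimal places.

Labor's share = 1 − 0.22 − 0.23 = 0.55.
gY = gA + 0.22×12.7 + 0.55×2.8 + 0.23×g.
0.23×g = 4.3 + 0.4 − 4.334 = 0.366.
g = 0.366 / 0.23 = 1.5913%.

1.591%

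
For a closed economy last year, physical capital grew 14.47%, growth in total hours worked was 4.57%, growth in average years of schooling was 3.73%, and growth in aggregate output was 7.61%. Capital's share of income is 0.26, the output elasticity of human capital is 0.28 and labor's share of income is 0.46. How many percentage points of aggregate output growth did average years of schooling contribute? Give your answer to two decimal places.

1.04

Contribution = share × growth = 0.28 × 3.73 = 1.0444 pp.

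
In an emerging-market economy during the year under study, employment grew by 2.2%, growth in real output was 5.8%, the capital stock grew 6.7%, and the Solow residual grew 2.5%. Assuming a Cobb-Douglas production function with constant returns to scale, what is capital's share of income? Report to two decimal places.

0.24

gY = gA + α·gK + (1−α)·gL, so gY − gA − gL = α(gK − gL).
5.8 − 2.5 − 2.2 = α × (6.7 − 2.2).
1.1 = 4.5 α, so α = 0.2444.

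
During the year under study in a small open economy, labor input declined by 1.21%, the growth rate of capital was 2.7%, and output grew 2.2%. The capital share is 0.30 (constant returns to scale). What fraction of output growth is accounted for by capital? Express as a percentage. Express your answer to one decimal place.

36.8%

Capital contributed 0.3 × 2.7 = 0.81 pp.
Share of growth = 0.81 / 2.2 × 100 = 36.818%.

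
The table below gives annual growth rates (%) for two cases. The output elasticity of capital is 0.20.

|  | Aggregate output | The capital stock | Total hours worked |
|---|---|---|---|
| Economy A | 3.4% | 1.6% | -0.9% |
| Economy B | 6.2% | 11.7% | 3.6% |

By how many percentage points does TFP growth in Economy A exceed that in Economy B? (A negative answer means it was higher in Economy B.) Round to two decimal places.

Labor's share = 1 − 0.2 = 0.8.
Economy A: TFP = 3.4 − 0.32 + 0.72 = 3.8%.
Economy B: TFP = 6.2 − 2.34 − 2.88 = 0.98%.
Difference = 3.8 − (0.98) = 2.82 pp.

2.82 percentage points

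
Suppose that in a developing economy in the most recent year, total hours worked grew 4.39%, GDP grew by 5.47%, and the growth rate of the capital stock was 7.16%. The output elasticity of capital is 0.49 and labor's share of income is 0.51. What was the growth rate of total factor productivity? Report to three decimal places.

-0.277%

Labor's share = 1 − 0.49 = 0.51.
The capital stock: 0.49 × 7.16 = 3.5084 pp.
Total hours worked: 0.51 × 4.39 = 2.2389 pp.
TFP growth = 5.47 − 5.7473 = -0.2773%.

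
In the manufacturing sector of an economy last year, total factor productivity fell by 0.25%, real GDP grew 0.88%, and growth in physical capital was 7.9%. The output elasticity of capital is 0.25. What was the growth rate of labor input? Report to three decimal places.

Labor's share = 1 − 0.25 = 0.75.
gY = gA + 0.25×7.9 + 0.75×g.
0.75×g = 0.88 + 0.25 − 1.975 = -0.845.
g = -0.845 / 0.75 = -1.12667%.

-1.127%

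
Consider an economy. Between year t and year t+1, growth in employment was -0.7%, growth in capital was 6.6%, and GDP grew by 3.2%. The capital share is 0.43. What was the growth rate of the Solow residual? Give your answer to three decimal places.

Labor's share = 1 − 0.43 = 0.57.
Capital: 0.43 × 6.6 = 2.838 pp.
Employment: 0.57 × (-0.7) = -0.399 pp.
TFP growth = 3.2 − 2.439 = 0.761%.

0.761%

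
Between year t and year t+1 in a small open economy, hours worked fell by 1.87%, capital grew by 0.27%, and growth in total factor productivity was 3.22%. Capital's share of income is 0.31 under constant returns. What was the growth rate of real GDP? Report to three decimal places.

Labor's share = 1 − 0.31 = 0.69.
Capital: 0.31 × 0.27 = 0.0837 pp.
Hours worked: 0.69 × (-1.87) = -1.2903 pp.
Output growth = 3.22 + (-1.2066) = 2.0134%.

2.013%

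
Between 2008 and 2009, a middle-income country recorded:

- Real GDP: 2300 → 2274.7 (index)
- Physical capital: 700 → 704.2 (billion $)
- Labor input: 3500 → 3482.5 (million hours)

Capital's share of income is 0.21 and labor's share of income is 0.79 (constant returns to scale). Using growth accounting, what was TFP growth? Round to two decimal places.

-0.83%

Real GDP growth = (2274.7 − 2300) / 2300 = -1.1%.
Physical capital growth = (704.2 − 700) / 700 = 0.6%.
Labor input growth = (3482.5 − 3500) / 3500 = -0.5%.
Labor's share = 1 − 0.21 = 0.79.
Physical capital: 0.21 × 0.6 = 0.126 pp.
Labor input: 0.79 × (-0.5) = -0.395 pp.
TFP growth = -1.1 + 0.269 = -0.831%.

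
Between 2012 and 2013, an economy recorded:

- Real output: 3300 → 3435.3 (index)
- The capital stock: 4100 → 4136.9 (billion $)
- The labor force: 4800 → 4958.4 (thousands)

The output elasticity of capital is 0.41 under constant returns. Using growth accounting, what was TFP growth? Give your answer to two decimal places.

Real output growth = (3435.3 − 3300) / 3300 = 4.1%.
The capital stock growth = (4136.9 − 4100) / 4100 = 0.9%.
The labor force growth = (4958.4 − 4800) / 4800 = 3.3%.
Labor's share = 1 − 0.41 = 0.59.
The capital stock: 0.41 × 0.9 = 0.369 pp.
The labor force: 0.59 × 3.3 = 1.947 pp.
TFP growth = 4.1 − 2.316 = 1.784%.

TFP growth was 1.78%.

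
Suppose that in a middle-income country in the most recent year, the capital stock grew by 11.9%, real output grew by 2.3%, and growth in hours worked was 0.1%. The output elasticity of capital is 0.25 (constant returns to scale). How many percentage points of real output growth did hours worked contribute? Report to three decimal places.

0.075

Labor's share = 1 − 0.25 = 0.75.
Contribution = share × growth = 0.75 × 0.1 = 0.075 pp.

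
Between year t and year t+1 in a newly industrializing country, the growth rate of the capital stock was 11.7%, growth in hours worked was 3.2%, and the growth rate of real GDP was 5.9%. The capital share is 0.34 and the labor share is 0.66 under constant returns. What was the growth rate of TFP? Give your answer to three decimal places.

Labor's share = 1 − 0.34 = 0.66.
The capital stock: 0.34 × 11.7 = 3.978 pp.
Hours worked: 0.66 × 3.2 = 2.112 pp.
TFP growth = 5.9 − 6.09 = -0.19%.

-0.190%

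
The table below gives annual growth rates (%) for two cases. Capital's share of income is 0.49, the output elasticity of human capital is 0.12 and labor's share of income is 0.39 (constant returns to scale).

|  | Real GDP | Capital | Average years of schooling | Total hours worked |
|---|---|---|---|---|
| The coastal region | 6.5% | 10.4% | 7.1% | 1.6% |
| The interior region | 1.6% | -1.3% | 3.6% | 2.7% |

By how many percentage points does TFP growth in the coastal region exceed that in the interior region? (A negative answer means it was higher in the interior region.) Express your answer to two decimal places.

Labor's share = 1 − 0.49 − 0.12 = 0.39.
The coastal region: TFP = 6.5 − 5.096 − 0.852 − 0.624 = -0.072%.
The interior region: TFP = 1.6 + 0.637 − 0.432 − 1.053 = 0.752%.
Difference = -0.072 − (0.752) = -0.824 pp.

-0.82 percentage points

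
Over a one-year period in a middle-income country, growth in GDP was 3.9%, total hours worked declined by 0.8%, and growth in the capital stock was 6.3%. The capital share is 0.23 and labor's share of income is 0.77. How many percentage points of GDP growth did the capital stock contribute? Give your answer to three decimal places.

Contribution = share × growth = 0.23 × 6.3 = 1.449 pp.

1.449 pp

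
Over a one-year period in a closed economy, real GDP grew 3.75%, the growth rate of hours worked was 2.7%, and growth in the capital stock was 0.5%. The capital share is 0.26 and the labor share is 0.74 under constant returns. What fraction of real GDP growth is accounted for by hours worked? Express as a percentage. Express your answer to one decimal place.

Labor's share = 1 − 0.26 = 0.74.
Hours worked contributed 0.74 × 2.7 = 1.998 pp.
Share of growth = 1.998 / 3.75 × 100 = 53.28%.

53.3%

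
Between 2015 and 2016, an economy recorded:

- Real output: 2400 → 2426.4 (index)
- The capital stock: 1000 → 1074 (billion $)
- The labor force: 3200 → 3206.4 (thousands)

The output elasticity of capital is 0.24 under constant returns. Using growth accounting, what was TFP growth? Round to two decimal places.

Real output growth = (2426.4 − 2400) / 2400 = 1.1%.
The capital stock growth = (1074 − 1000) / 1000 = 7.4%.
The labor force growth = (3206.4 − 3200) / 3200 = 0.2%.
Labor's share = 1 − 0.24 = 0.76.
The capital stock: 0.24 × 7.4 = 1.776 pp.
The labor force: 0.76 × 0.2 = 0.152 pp.
TFP growth = 1.1 − 1.928 = -0.828%.

-0.83%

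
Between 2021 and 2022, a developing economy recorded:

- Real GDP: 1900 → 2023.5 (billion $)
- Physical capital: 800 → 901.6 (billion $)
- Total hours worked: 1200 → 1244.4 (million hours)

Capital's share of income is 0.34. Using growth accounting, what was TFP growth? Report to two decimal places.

Real GDP growth = (2023.5 − 1900) / 1900 = 6.5%.
Physical capital growth = (901.6 − 800) / 800 = 12.7%.
Total hours worked growth = (1244.4 − 1200) / 1200 = 3.7%.
Labor's share = 1 − 0.34 = 0.66.
Physical capital: 0.34 × 12.7 = 4.318 pp.
Total hours worked: 0.66 × 3.7 = 2.442 pp.
TFP growth = 6.5 − 6.76 = -0.26%.

-0.26%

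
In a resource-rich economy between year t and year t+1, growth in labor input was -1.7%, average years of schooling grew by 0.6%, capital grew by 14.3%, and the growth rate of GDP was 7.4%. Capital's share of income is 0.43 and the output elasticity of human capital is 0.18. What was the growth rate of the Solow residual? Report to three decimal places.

Labor's share = 1 − 0.43 − 0.18 = 0.39.
Capital: 0.43 × 14.3 = 6.149 pp.
Average years of schooling: 0.18 × 0.6 = 0.108 pp.
Labor input: 0.39 × (-1.7) = -0.663 pp.
TFP growth = 7.4 − 5.594 = 1.806%.

1.806%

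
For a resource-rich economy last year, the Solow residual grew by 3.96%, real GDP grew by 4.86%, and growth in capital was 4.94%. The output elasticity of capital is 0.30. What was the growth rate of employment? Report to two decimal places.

-0.83%

Labor's share = 1 − 0.3 = 0.7.
gY = gA + 0.3×4.94 + 0.7×g.
0.7×g = 4.86 − 3.96 − 1.482 = -0.582.
g = -0.582 / 0.7 = -0.8314%.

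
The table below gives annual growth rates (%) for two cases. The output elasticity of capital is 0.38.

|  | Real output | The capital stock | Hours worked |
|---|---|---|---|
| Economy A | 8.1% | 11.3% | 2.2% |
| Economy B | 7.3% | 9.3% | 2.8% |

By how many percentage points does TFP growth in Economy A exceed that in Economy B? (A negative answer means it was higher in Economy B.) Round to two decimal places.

Labor's share = 1 − 0.38 = 0.62.
Economy A: TFP = 8.1 − 4.294 − 1.364 = 2.442%.
Economy B: TFP = 7.3 − 3.534 − 1.736 = 2.03%.
Difference = 2.442 − (2.03) = 0.412 pp.

0.41 percentage points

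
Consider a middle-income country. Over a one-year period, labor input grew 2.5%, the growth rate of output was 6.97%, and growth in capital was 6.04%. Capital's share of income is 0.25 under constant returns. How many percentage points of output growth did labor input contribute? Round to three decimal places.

1.875

Labor's share = 1 − 0.25 = 0.75.
Contribution = share × growth = 0.75 × 2.5 = 1.875 pp.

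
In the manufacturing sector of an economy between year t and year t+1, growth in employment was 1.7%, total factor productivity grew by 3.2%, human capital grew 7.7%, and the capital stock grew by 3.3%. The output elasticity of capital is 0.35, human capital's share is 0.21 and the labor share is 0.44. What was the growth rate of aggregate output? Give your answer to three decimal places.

Aggregate output growth was 6.720%.

Labor's share = 1 − 0.35 − 0.21 = 0.44.
The capital stock: 0.35 × 3.3 = 1.155 pp.
Human capital: 0.21 × 7.7 = 1.617 pp.
Employment: 0.44 × 1.7 = 0.748 pp.
Output growth = 3.2 + 3.52 = 6.72%.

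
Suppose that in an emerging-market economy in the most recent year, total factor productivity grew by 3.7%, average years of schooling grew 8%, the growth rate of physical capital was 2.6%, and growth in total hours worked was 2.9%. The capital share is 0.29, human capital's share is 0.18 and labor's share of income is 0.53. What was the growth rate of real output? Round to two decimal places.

Real output grew 7.43%.

Labor's share = 1 − 0.29 − 0.18 = 0.53.
Physical capital: 0.29 × 2.6 = 0.754 pp.
Average years of schooling: 0.18 × 8 = 1.44 pp.
Total hours worked: 0.53 × 2.9 = 1.537 pp.
Output growth = 3.7 + 3.731 = 7.431%.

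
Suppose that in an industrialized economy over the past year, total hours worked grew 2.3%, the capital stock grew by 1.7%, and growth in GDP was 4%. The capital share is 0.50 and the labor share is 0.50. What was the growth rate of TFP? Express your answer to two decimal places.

Labor's share = 1 − 0.5 = 0.5.
The capital stock: 0.5 × 1.7 = 0.85 pp.
Total hours worked: 0.5 × 2.3 = 1.15 pp.
TFP growth = 4 − 2 = 2%.

2.00%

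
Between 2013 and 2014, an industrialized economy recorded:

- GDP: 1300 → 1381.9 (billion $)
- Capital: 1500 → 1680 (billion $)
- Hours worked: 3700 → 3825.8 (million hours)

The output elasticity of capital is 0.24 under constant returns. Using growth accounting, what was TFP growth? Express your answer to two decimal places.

GDP growth = (1381.9 − 1300) / 1300 = 6.3%.
Capital growth = (1680 − 1500) / 1500 = 12%.
Hours worked growth = (3825.8 − 3700) / 3700 = 3.4%.
Labor's share = 1 − 0.24 = 0.76.
Capital: 0.24 × 12 = 2.88 pp.
Hours worked: 0.76 × 3.4 = 2.584 pp.
TFP growth = 6.3 − 5.464 = 0.836%.

0.84%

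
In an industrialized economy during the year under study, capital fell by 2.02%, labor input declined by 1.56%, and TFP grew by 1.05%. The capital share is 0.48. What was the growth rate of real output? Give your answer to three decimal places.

Labor's share = 1 − 0.48 = 0.52.
Capital: 0.48 × (-2.02) = -0.9696 pp.
Labor input: 0.52 × (-1.56) = -0.8112 pp.
Output growth = 1.05 + (-1.7808) = -0.7308%.

-0.731%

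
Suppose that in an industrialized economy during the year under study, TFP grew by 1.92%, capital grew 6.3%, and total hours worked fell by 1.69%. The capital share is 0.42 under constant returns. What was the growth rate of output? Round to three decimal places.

3.586%

Labor's share = 1 − 0.42 = 0.58.
Capital: 0.42 × 6.3 = 2.646 pp.
Total hours worked: 0.58 × (-1.69) = -0.9802 pp.
Output growth = 1.92 + 1.6658 = 3.5858%.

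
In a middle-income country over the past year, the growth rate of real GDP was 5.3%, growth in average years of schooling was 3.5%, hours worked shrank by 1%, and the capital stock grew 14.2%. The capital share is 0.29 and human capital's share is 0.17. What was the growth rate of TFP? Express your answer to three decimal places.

TFP grew 1.127%.

Labor's share = 1 − 0.29 − 0.17 = 0.54.
The capital stock: 0.29 × 14.2 = 4.118 pp.
Average years of schooling: 0.17 × 3.5 = 0.595 pp.
Hours worked: 0.54 × (-1) = -0.54 pp.
TFP growth = 5.3 − 4.173 = 1.127%.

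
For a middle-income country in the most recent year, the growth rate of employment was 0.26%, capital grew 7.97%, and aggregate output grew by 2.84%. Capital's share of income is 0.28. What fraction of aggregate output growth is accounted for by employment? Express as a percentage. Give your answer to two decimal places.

6.59%

Labor's share = 1 − 0.28 = 0.72.
Employment contributed 0.72 × 0.26 = 0.1872 pp.
Share of growth = 0.1872 / 2.84 × 100 = 6.5915%.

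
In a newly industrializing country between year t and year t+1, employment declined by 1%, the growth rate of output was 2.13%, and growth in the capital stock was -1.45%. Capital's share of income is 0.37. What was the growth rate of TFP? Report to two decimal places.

Labor's share = 1 − 0.37 = 0.63.
The capital stock: 0.37 × (-1.45) = -0.5365 pp.
Employment: 0.63 × (-1) = -0.63 pp.
TFP growth = 2.13 + 1.1665 = 3.2965%.

3.30%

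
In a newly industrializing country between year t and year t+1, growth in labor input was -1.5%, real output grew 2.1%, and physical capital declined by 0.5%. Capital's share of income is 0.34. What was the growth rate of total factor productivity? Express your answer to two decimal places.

Total factor productivity growth was 3.26%.

Labor's share = 1 − 0.34 = 0.66.
Physical capital: 0.34 × (-0.5) = -0.17 pp.
Labor input: 0.66 × (-1.5) = -0.99 pp.
TFP growth = 2.1 + 1.16 = 3.26%.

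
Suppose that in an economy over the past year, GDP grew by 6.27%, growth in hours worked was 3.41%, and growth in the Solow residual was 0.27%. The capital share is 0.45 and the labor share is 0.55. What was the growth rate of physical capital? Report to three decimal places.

Labor's share = 1 − 0.45 = 0.55.
gY = gA + 0.55×3.41 + 0.45×g.
0.45×g = 6.27 − 0.27 − 1.8755 = 4.1245.
g = 4.1245 / 0.45 = 9.16556%.

Physical capital growth was 9.166%.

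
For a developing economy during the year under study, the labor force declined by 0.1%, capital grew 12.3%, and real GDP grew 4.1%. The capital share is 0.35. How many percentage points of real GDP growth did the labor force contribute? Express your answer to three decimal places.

-0.065 percentage points

Labor's share = 1 − 0.35 = 0.65.
Contribution = share × growth = 0.65 × (-0.1) = -0.065 pp.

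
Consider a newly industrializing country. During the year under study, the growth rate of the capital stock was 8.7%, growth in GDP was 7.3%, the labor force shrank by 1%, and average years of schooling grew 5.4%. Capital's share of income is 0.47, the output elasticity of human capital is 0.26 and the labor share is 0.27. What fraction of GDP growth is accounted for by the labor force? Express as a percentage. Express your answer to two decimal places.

Labor's share = 1 − 0.47 − 0.26 = 0.27.
The labor force contributed 0.27 × (-1) = -0.27 pp.
Share of growth = -0.27 / 7.3 × 100 = -3.6986%.

-3.70%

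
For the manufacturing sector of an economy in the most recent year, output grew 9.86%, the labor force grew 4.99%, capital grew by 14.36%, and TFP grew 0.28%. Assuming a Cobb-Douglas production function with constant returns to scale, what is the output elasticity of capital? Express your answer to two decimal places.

α = 0.49

gY = gA + α·gK + (1−α)·gL, so gY − gA − gL = α(gK − gL).
9.86 − 0.28 − 4.99 = α × (14.36 − 4.99).
4.59 = 9.37 α, so α = 0.4899.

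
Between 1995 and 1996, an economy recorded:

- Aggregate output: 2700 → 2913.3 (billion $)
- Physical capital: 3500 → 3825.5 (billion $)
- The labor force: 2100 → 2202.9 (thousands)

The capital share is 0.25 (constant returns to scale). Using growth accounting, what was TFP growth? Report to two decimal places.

TFP growth was 1.90%.

Aggregate output growth = (2913.3 − 2700) / 2700 = 7.9%.
Physical capital growth = (3825.5 − 3500) / 3500 = 9.3%.
The labor force growth = (2202.9 − 2100) / 2100 = 4.9%.
Labor's share = 1 − 0.25 = 0.75.
Physical capital: 0.25 × 9.3 = 2.325 pp.
The labor force: 0.75 × 4.9 = 3.675 pp.
TFP growth = 7.9 − 6 = 1.9%.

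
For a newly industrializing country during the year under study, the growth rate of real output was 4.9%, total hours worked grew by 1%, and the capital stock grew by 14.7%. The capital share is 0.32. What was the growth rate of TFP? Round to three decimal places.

-0.484%

Labor's share = 1 − 0.32 = 0.68.
The capital stock: 0.32 × 14.7 = 4.704 pp.
Total hours worked: 0.68 × 1 = 0.68 pp.
TFP growth = 4.9 − 5.384 = -0.484%.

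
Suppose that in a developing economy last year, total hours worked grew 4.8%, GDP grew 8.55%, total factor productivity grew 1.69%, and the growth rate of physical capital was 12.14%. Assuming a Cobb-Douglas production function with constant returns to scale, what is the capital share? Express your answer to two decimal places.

0.28

gY = gA + α·gK + (1−α)·gL, so gY − gA − gL = α(gK − gL).
8.55 − 1.69 − 4.8 = α × (12.14 − 4.8).
2.06 = 7.34 α, so α = 0.2807.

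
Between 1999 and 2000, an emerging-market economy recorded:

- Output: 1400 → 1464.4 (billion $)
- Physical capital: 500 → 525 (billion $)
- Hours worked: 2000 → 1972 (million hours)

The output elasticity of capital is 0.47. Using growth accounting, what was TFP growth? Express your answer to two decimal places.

Output growth = (1464.4 − 1400) / 1400 = 4.6%.
Physical capital growth = (525 − 500) / 500 = 5%.
Hours worked growth = (1972 − 2000) / 2000 = -1.4%.
Labor's share = 1 − 0.47 = 0.53.
Physical capital: 0.47 × 5 = 2.35 pp.
Hours worked: 0.53 × (-1.4) = -0.742 pp.
TFP growth = 4.6 − 1.608 = 2.992%.

TFP grew 2.99%.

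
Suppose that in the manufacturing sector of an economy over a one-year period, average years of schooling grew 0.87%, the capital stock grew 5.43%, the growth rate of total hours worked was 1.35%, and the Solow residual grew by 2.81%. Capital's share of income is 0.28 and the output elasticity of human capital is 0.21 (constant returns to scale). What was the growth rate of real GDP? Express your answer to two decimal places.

5.20%

Labor's share = 1 − 0.28 − 0.21 = 0.51.
The capital stock: 0.28 × 5.43 = 1.5204 pp.
Average years of schooling: 0.21 × 0.87 = 0.1827 pp.
Total hours worked: 0.51 × 1.35 = 0.6885 pp.
Output growth = 2.81 + 2.3916 = 5.2016%.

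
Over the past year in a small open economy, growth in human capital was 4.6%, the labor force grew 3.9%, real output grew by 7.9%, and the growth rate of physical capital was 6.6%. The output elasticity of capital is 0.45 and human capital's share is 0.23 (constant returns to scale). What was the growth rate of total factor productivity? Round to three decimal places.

Labor's share = 1 − 0.45 − 0.23 = 0.32.
Physical capital: 0.45 × 6.6 = 2.97 pp.
Human capital: 0.23 × 4.6 = 1.058 pp.
The labor force: 0.32 × 3.9 = 1.248 pp.
TFP growth = 7.9 − 5.276 = 2.624%.

Total factor productivity growth was 2.624%.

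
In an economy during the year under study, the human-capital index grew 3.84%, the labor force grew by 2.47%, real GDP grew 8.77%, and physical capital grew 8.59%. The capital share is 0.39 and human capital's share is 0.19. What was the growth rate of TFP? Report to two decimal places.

3.65%

Labor's share = 1 − 0.39 − 0.19 = 0.42.
Physical capital: 0.39 × 8.59 = 3.3501 pp.
The human-capital index: 0.19 × 3.84 = 0.7296 pp.
The labor force: 0.42 × 2.47 = 1.0374 pp.
TFP growth = 8.77 − 5.1171 = 3.6529%.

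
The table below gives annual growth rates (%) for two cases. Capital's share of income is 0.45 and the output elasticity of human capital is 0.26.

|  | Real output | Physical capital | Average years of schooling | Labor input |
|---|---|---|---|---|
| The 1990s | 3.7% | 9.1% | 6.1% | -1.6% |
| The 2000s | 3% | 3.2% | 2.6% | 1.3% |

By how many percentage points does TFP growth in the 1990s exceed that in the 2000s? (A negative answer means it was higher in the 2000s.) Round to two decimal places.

-2.02 percentage points

Labor's share = 1 − 0.45 − 0.26 = 0.29.
The 1990s: TFP = 3.7 − 4.095 − 1.586 + 0.464 = -1.517%.
The 2000s: TFP = 3 − 1.44 − 0.676 − 0.377 = 0.507%.
Difference = -1.517 − (0.507) = -2.024 pp.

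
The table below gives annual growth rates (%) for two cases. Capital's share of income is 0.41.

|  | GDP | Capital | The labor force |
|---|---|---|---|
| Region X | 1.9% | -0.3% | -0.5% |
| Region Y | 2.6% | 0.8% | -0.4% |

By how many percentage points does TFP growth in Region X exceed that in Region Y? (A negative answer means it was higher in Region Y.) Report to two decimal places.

Labor's share = 1 − 0.41 = 0.59.
Region X: TFP = 1.9 + 0.123 + 0.295 = 2.318%.
Region Y: TFP = 2.6 − 0.328 + 0.236 = 2.508%.
Difference = 2.318 − (2.508) = -0.19 pp.

-0.19 percentage points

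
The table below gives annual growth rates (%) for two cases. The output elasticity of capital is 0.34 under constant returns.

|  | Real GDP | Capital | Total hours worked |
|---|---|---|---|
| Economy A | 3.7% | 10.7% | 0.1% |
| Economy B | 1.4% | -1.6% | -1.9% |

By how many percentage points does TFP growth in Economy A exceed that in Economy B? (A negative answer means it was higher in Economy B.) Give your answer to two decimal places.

-3.20 percentage points

Labor's share = 1 − 0.34 = 0.66.
Economy A: TFP = 3.7 − 3.638 − 0.066 = -0.004%.
Economy B: TFP = 1.4 + 0.544 + 1.254 = 3.198%.
Difference = -0.004 − (3.198) = -3.202 pp.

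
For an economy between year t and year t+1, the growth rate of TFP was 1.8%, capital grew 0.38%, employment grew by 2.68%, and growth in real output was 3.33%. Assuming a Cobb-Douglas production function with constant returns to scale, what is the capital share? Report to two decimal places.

0.50

gY = gA + α·gK + (1−α)·gL, so gY − gA − gL = α(gK − gL).
3.33 − 1.8 − 2.68 = α × (0.38 − 2.68).
-1.15 = -2.3 α, so α = 0.5.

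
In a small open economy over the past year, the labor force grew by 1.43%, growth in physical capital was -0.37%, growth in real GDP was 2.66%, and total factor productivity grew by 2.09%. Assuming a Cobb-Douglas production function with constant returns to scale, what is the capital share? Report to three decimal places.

α = 0.478

gY = gA + α·gK + (1−α)·gL, so gY − gA − gL = α(gK − gL).
2.66 − 2.09 − 1.43 = α × (-0.37 − 1.43).
-0.86 = -1.8 α, so α = 0.47778.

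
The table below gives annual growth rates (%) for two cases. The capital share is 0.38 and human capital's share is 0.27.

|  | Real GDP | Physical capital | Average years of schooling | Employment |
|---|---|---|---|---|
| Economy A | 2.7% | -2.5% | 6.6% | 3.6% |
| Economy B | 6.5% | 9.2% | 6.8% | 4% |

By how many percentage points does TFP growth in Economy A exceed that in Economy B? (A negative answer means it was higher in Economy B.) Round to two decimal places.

0.84 percentage points

Labor's share = 1 − 0.38 − 0.27 = 0.35.
Economy A: TFP = 2.7 + 0.95 − 1.782 − 1.26 = 0.608%.
Economy B: TFP = 6.5 − 3.496 − 1.836 − 1.4 = -0.232%.
Difference = 0.608 − (-0.232) = 0.84 pp.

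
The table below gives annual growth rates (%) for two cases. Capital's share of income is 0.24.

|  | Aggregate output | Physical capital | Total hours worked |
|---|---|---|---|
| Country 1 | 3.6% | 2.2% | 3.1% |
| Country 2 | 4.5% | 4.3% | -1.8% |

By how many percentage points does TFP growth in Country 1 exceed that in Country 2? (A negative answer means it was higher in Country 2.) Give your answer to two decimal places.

Labor's share = 1 − 0.24 = 0.76.
Country 1: TFP = 3.6 − 0.528 − 2.356 = 0.716%.
Country 2: TFP = 4.5 − 1.032 + 1.368 = 4.836%.
Difference = 0.716 − (4.836) = -4.12 pp.

-4.12 percentage points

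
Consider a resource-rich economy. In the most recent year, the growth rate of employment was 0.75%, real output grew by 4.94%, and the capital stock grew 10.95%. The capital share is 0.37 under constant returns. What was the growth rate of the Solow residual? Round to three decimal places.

0.416%

Labor's share = 1 − 0.37 = 0.63.
The capital stock: 0.37 × 10.95 = 4.0515 pp.
Employment: 0.63 × 0.75 = 0.4725 pp.
TFP growth = 4.94 − 4.524 = 0.416%.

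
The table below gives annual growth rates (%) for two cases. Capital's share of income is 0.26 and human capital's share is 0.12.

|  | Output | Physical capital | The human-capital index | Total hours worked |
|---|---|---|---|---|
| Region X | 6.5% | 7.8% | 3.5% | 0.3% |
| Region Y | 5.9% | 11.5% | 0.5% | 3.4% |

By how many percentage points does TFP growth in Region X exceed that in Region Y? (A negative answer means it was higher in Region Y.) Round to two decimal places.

3.12 percentage points

Labor's share = 1 − 0.26 − 0.12 = 0.62.
Region X: TFP = 6.5 − 2.028 − 0.42 − 0.186 = 3.866%.
Region Y: TFP = 5.9 − 2.99 − 0.06 − 2.108 = 0.742%.
Difference = 3.866 − (0.742) = 3.124 pp.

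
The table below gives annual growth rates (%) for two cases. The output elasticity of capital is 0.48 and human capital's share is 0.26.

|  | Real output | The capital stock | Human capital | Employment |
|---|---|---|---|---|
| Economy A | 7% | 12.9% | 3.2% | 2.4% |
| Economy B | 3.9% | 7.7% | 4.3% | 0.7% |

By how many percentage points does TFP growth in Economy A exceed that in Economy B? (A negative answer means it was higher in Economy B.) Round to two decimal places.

Labor's share = 1 − 0.48 − 0.26 = 0.26.
Economy A: TFP = 7 − 6.192 − 0.832 − 0.624 = -0.648%.
Economy B: TFP = 3.9 − 3.696 − 1.118 − 0.182 = -1.096%.
Difference = -0.648 − (-1.096) = 0.448 pp.

0.45 percentage points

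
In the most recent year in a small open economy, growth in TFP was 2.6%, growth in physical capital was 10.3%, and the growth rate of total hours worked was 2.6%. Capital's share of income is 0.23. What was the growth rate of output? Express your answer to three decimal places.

6.971%

Labor's share = 1 − 0.23 = 0.77.
Physical capital: 0.23 × 10.3 = 2.369 pp.
Total hours worked: 0.77 × 2.6 = 2.002 pp.
Output growth = 2.6 + 4.371 = 6.971%.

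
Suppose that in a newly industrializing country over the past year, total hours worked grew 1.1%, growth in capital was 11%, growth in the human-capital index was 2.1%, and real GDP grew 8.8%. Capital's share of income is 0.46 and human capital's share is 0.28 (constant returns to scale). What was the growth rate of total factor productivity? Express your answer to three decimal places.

Labor's share = 1 − 0.46 − 0.28 = 0.26.
Capital: 0.46 × 11 = 5.06 pp.
The human-capital index: 0.28 × 2.1 = 0.588 pp.
Total hours worked: 0.26 × 1.1 = 0.286 pp.
TFP growth = 8.8 − 5.934 = 2.866%.

2.866%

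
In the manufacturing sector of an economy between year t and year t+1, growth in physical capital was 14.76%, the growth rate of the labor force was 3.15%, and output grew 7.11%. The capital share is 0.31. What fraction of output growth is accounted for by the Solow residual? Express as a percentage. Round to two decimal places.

The Solow residual accounted for 5.08% of growth.

Labor's share = 1 − 0.31 = 0.69.
Physical capital: 0.31 × 14.76 = 4.5756 pp.
The labor force: 0.69 × 3.15 = 2.1735 pp.
TFP growth = 7.11 − 6.7491 = 0.3609%.
TFP share of growth = 0.3609 / 7.11 × 100 = 5.0759%.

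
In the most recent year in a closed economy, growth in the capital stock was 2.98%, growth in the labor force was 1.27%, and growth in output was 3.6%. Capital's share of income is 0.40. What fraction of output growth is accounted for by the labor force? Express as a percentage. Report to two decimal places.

21.17%

Labor's share = 1 − 0.4 = 0.6.
The labor force contributed 0.6 × 1.27 = 0.762 pp.
Share of growth = 0.762 / 3.6 × 100 = 21.1667%.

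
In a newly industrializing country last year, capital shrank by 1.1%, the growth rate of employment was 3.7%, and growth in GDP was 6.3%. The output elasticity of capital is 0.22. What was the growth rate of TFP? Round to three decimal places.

Labor's share = 1 − 0.22 = 0.78.
Capital: 0.22 × (-1.1) = -0.242 pp.
Employment: 0.78 × 3.7 = 2.886 pp.
TFP growth = 6.3 − 2.644 = 3.656%.

TFP grew 3.656%.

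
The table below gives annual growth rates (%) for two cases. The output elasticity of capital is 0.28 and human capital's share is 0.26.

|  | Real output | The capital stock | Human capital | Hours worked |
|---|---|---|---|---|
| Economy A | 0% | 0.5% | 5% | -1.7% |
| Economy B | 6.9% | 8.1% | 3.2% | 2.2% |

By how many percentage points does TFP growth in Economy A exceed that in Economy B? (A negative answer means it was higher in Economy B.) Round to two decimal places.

-3.45 percentage points

Labor's share = 1 − 0.28 − 0.26 = 0.46.
Economy A: TFP = 0 − 0.14 − 1.3 + 0.782 = -0.658%.
Economy B: TFP = 6.9 − 2.268 − 0.832 − 1.012 = 2.788%.
Difference = -0.658 − (2.788) = -3.446 pp.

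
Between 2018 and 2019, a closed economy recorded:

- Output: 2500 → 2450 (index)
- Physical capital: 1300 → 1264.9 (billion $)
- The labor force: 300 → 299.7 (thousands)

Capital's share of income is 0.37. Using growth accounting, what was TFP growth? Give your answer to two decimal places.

-0.94%

Output growth = (2450 − 2500) / 2500 = -2%.
Physical capital growth = (1264.9 − 1300) / 1300 = -2.7%.
The labor force growth = (299.7 − 300) / 300 = -0.1%.
Labor's share = 1 − 0.37 = 0.63.
Physical capital: 0.37 × (-2.7) = -0.999 pp.
The labor force: 0.63 × (-0.1) = -0.063 pp.
TFP growth = -2 + 1.062 = -0.938%.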